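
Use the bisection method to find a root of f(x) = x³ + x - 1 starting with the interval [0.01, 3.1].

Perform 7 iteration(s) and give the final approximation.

f(x) = x³ + x - 1
Initial interval: [0.01, 3.1]

Iteration 1:
  c_1 = (0.010000 + 3.100000)/2 = 1.555000
  f(c_1) = f(1.555000) = 4.315029
  f(a) × f(c) < 0, new interval: [0.010000, 1.555000]
Iteration 2:
  c_2 = (0.010000 + 1.555000)/2 = 0.782500
  f(c_2) = f(0.782500) = 0.261630
  f(a) × f(c) < 0, new interval: [0.010000, 0.782500]
Iteration 3:
  c_3 = (0.010000 + 0.782500)/2 = 0.396250
  f(c_3) = f(0.396250) = -0.541533
  f(a) × f(c) ≥ 0, new interval: [0.396250, 0.782500]
Iteration 4:
  c_4 = (0.396250 + 0.782500)/2 = 0.589375
  f(c_4) = f(0.589375) = -0.205898
  f(a) × f(c) ≥ 0, new interval: [0.589375, 0.782500]
Iteration 5:
  c_5 = (0.589375 + 0.782500)/2 = 0.685937
  f(c_5) = f(0.685937) = 0.008678
  f(a) × f(c) < 0, new interval: [0.589375, 0.685937]
Iteration 6:
  c_6 = (0.589375 + 0.685937)/2 = 0.637656
  f(c_6) = f(0.637656) = -0.103069
  f(a) × f(c) ≥ 0, new interval: [0.637656, 0.685937]
Iteration 7:
  c_7 = (0.637656 + 0.685937)/2 = 0.661797
  f(c_7) = f(0.661797) = -0.048353
  f(a) × f(c) ≥ 0, new interval: [0.661797, 0.685937]

After 7 iteration(s), the approximation is c_7 = 0.661797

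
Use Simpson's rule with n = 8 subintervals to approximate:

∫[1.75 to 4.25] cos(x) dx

f(x) = cos(x)
a = 1.75, b = 4.25, n = 8
h = (b - a)/n = 0.312500

Simpson's rule: (h/3)[f(x₀) + 4f(x₁) + 2f(x₂) + ... + f(xₙ)]

x_0 = 1.7500, f(x_0) = -0.178246, coefficient = 1
x_1 = 2.0625, f(x_1) = -0.472128, coefficient = 4
x_2 = 2.3750, f(x_2) = -0.720278, coefficient = 2
x_3 = 2.6875, f(x_3) = -0.898659, coefficient = 4
x_4 = 3.0000, f(x_4) = -0.989992, coefficient = 2
x_5 = 3.3125, f(x_5) = -0.985431, coefficient = 4
x_6 = 3.6250, f(x_6) = -0.885416, coefficient = 2
x_7 = 3.9375, f(x_7) = -0.699637, coefficient = 4
x_8 = 4.2500, f(x_8) = -0.446087, coefficient = 1

I ≈ (0.312500/3) × -18.039130 = -1.879076
Exact value: -1.878975
Error: 0.000101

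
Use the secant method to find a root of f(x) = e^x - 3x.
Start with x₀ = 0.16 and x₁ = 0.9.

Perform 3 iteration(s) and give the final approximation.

f(x) = e^x - 3x
x₀ = 0.16, x₁ = 0.9

Secant formula: x_{n+1} = x_n - f(x_n)(x_n - x_{n-1})/(f(x_n) - f(x_{n-1}))

Iteration 1:
  f(0.160000) = 0.693511
  f(0.900000) = -0.240397
  x_2 = 0.900000 - (-0.240397)×(0.900000 - 0.160000)/(-0.240397 - 0.693511)
       = 0.709517
Iteration 2:
  f(0.900000) = -0.240397
  f(0.709517) = -0.095542
  x_3 = 0.709517 - (-0.095542)×(0.709517 - 0.900000)/(-0.095542 - (-0.240397))
       = 0.583880
Iteration 3:
  f(0.709517) = -0.095542
  f(0.583880) = 0.041341
  x_4 = 0.583880 - 0.041341×(0.583880 - 0.709517)/(0.041341 - (-0.095542))
       = 0.621825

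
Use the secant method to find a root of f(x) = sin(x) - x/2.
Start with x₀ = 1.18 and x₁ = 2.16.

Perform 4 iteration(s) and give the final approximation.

f(x) = sin(x) - x/2
x₀ = 1.18, x₁ = 2.16

Secant formula: x_{n+1} = x_n - f(x_n)(x_n - x_{n-1})/(f(x_n) - f(x_{n-1}))

Iteration 1:
  f(1.180000) = 0.334606
  f(2.160000) = -0.248617
  x_2 = 2.160000 - (-0.248617)×(2.160000 - 1.180000)/(-0.248617 - 0.334606)
       = 1.742245
Iteration 2:
  f(2.160000) = -0.248617
  f(1.742245) = 0.114216
  x_3 = 1.742245 - 0.114216×(1.742245 - 2.160000)/(0.114216 - (-0.248617))
       = 1.873750
Iteration 3:
  f(1.742245) = 0.114216
  f(1.873750) = 0.017584
  x_4 = 1.873750 - 0.017584×(1.873750 - 1.742245)/(0.017584 - 0.114216)
       = 1.897680
Iteration 4:
  f(1.873750) = 0.017584
  f(1.897680) = -0.001793
  x_5 = 1.897680 - (-0.001793)×(1.897680 - 1.873750)/(-0.001793 - 0.017584)
       = 1.895466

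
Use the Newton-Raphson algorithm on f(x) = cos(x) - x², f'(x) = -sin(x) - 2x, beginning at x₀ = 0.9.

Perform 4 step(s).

f(x) = cos(x) - x²
f'(x) = -sin(x) - 2x
x₀ = 0.9

Newton-Raphson formula: x_{n+1} = x_n - f(x_n)/f'(x_n)

Iteration 1:
  f(0.900000) = -0.188390
  f'(0.900000) = -2.583327
  x_1 = 0.900000 - (-0.188390)/(-2.583327) = 0.827075
Iteration 2:
  f(0.827075) = -0.007021
  f'(0.827075) = -2.390103
  x_2 = 0.827075 - (-0.007021)/(-2.390103) = 0.824137
Iteration 3:
  f(0.824137) = -0.000012
  f'(0.824137) = -2.382236
  x_3 = 0.824137 - (-0.000012)/(-2.382236) = 0.824132
Iteration 4:
  f(0.824132) = 0.000000
  f'(0.824132) = -2.382223
  x_4 = 0.824132 - 0.000000/(-2.382223) = 0.824132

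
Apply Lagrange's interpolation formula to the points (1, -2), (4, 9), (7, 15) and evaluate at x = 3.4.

Lagrange interpolation formula:
P(x) = Σ yᵢ × Lᵢ(x)
where Lᵢ(x) = Π_{j≠i} (x - xⱼ)/(xᵢ - xⱼ)

L_0(3.4) = (3.4 - 4)/(1 - 4) × (3.4 - 7)/(1 - 7) = 0.120000
L_1(3.4) = (3.4 - 1)/(4 - 1) × (3.4 - 7)/(4 - 7) = 0.960000
L_2(3.4) = (3.4 - 1)/(7 - 1) × (3.4 - 4)/(7 - 4) = -0.080000

P(3.4) = (-2)×L_0(3.4) + 9×L_1(3.4) + 15×L_2(3.4)
P(3.4) = 7.200000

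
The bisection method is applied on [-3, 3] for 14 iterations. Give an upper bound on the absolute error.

Bisection error bound: |error| ≤ (b-a)/2^n
|error| ≤ (3 - (-3))/2^14 = 6/2^14
|error| ≤ 0.0003662109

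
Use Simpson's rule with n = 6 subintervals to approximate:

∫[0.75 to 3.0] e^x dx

f(x) = e^x
a = 0.75, b = 3.0, n = 6
h = (b - a)/n = 0.375000

Simpson's rule: (h/3)[f(x₀) + 4f(x₁) + 2f(x₂) + ... + f(xₙ)]

x_0 = 0.7500, f(x_0) = 2.117000, coefficient = 1
x_1 = 1.1250, f(x_1) = 3.080217, coefficient = 4
x_2 = 1.5000, f(x_2) = 4.481689, coefficient = 2
x_3 = 1.8750, f(x_3) = 6.520819, coefficient = 4
x_4 = 2.2500, f(x_4) = 9.487736, coefficient = 2
x_5 = 2.6250, f(x_5) = 13.804574, coefficient = 4
x_6 = 3.0000, f(x_6) = 20.085537, coefficient = 1

I ≈ (0.375000/3) × 143.763827 = 17.970478
Exact value: 17.968537
Error: 0.001942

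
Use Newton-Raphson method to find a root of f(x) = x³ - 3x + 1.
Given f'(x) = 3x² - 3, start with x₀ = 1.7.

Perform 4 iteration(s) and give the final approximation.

f(x) = x³ - 3x + 1
f'(x) = 3x² - 3
x₀ = 1.7

Newton-Raphson formula: x_{n+1} = x_n - f(x_n)/f'(x_n)

Iteration 1:
  f(1.700000) = 0.813000
  f'(1.700000) = 5.670000
  x_1 = 1.700000 - 0.813000/5.670000 = 1.556614
Iteration 2:
  f(1.556614) = 0.101906
  f'(1.556614) = 4.269139
  x_2 = 1.556614 - 0.101906/4.269139 = 1.532743
Iteration 3:
  f(1.532743) = 0.002647
  f'(1.532743) = 4.047907
  x_3 = 1.532743 - 0.002647/4.047907 = 1.532089
Iteration 4:
  f(1.532089) = 0.000002
  f'(1.532089) = 4.041894
  x_4 = 1.532089 - 0.000002/4.041894 = 1.532089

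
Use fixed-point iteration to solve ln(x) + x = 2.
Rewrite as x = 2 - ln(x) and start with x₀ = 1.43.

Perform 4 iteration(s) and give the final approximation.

Equation: ln(x) + x = 2
Fixed-point form: x = 2 - ln(x)
x₀ = 1.43

x_1 = g(1.430000) = 1.642326
x_2 = g(1.642326) = 1.503887
x_3 = g(1.503887) = 1.591947
x_4 = g(1.591947) = 1.535042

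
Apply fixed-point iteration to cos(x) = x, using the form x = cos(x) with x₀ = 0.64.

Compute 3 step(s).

Equation: cos(x) = x
Fixed-point form: x = cos(x)
x₀ = 0.64

x_1 = g(0.640000) = 0.802096
x_2 = g(0.802096) = 0.695202
x_3 = g(0.695202) = 0.767924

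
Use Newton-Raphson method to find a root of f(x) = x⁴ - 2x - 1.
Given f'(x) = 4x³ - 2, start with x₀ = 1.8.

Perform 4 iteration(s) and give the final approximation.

f(x) = x⁴ - 2x - 1
f'(x) = 4x³ - 2
x₀ = 1.8

Newton-Raphson formula: x_{n+1} = x_n - f(x_n)/f'(x_n)

Iteration 1:
  f(1.800000) = 5.897600
  f'(1.800000) = 21.328000
  x_1 = 1.800000 - 5.897600/21.328000 = 1.523481
Iteration 2:
  f(1.523481) = 1.340051
  f'(1.523481) = 12.143960
  x_2 = 1.523481 - 1.340051/12.143960 = 1.413134
Iteration 3:
  f(1.413134) = 0.161530
  f'(1.413134) = 9.287812
  x_3 = 1.413134 - 0.161530/9.287812 = 1.395742
Iteration 4:
  f(1.395742) = 0.003594
  f'(1.395742) = 8.876160
  x_4 = 1.395742 - 0.003594/8.876160 = 1.395337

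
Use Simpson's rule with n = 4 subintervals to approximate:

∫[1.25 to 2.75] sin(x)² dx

f(x) = sin(x)²
a = 1.25, b = 2.75, n = 4
h = (b - a)/n = 0.375000

Simpson's rule: (h/3)[f(x₀) + 4f(x₁) + 2f(x₂) + ... + f(xₙ)]

x_0 = 1.2500, f(x_0) = 0.900572, coefficient = 1
x_1 = 1.6250, f(x_1) = 0.997065, coefficient = 4
x_2 = 2.0000, f(x_2) = 0.826822, coefficient = 2
x_3 = 2.3750, f(x_3) = 0.481199, coefficient = 4
x_4 = 2.7500, f(x_4) = 0.145665, coefficient = 1

I ≈ (0.375000/3) × 8.612936 = 1.076617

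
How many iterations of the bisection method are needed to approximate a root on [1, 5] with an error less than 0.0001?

We need (b-a)/2^n ≤ 0.0001
(5 - 1)/2^n ≤ 0.0001
4/2^n ≤ 0.0001
2^n ≥ 40000
n ≥ log₂(40000) = 15.29
n ≥ 16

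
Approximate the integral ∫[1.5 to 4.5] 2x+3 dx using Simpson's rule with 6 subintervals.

f(x) = 2x+3
a = 1.5, b = 4.5, n = 6
h = (b - a)/n = 0.500000

Simpson's rule: (h/3)[f(x₀) + 4f(x₁) + 2f(x₂) + ... + f(xₙ)]

x_0 = 1.5000, f(x_0) = 6.000000, coefficient = 1
x_1 = 2.0000, f(x_1) = 7.000000, coefficient = 4
x_2 = 2.5000, f(x_2) = 8.000000, coefficient = 2
x_3 = 3.0000, f(x_3) = 9.000000, coefficient = 4
x_4 = 3.5000, f(x_4) = 10.000000, coefficient = 2
x_5 = 4.0000, f(x_5) = 11.000000, coefficient = 4
x_6 = 4.5000, f(x_6) = 12.000000, coefficient = 1

I ≈ (0.500000/3) × 162.000000 = 27.000000
Exact value: 27.000000
Error: 0.000000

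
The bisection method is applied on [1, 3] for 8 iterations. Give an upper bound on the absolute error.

Bisection error bound: |error| ≤ (b-a)/2^n
|error| ≤ (3 - 1)/2^8 = 2/2^8
|error| ≤ 0.0078125000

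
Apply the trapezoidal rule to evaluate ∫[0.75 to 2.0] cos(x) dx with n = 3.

f(x) = cos(x)
a = 0.75, b = 2.0, n = 3
h = (b - a)/n = 0.416667

Trapezoidal rule: (h/2)[f(x₀) + 2f(x₁) + 2f(x₂) + ... + f(xₙ)]

x_0 = 0.7500, f(x_0) = 0.731689, coefficient = 1
x_1 = 1.1667, f(x_1) = 0.393219, coefficient = 2
x_2 = 1.5833, f(x_2) = -0.012537, coefficient = 2
x_3 = 2.0000, f(x_3) = -0.416147, coefficient = 1

I ≈ (0.416667/2) × 1.076906 = 0.224355
Exact value: 0.227659
Error: 0.003303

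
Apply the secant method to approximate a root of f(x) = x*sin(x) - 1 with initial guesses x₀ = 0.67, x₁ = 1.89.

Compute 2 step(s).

f(x) = x*sin(x) - 1
x₀ = 0.67, x₁ = 1.89

Secant formula: x_{n+1} = x_n - f(x_n)(x_n - x_{n-1})/(f(x_n) - f(x_{n-1}))

Iteration 1:
  f(0.670000) = -0.583939
  f(1.890000) = 0.794528
  x_2 = 1.890000 - 0.794528×(1.890000 - 0.670000)/(0.794528 - (-0.583939))
       = 1.186810
Iteration 2:
  f(1.890000) = 0.794528
  f(1.186810) = 0.100385
  x_3 = 1.186810 - 0.100385×(1.186810 - 1.890000)/(0.100385 - 0.794528)
       = 1.085117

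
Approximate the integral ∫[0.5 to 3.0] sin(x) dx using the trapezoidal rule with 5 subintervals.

f(x) = sin(x)
a = 0.5, b = 3.0, n = 5
h = (b - a)/n = 0.500000

Trapezoidal rule: (h/2)[f(x₀) + 2f(x₁) + 2f(x₂) + ... + f(xₙ)]

x_0 = 0.5000, f(x_0) = 0.479426, coefficient = 1
x_1 = 1.0000, f(x_1) = 0.841471, coefficient = 2
x_2 = 1.5000, f(x_2) = 0.997495, coefficient = 2
x_3 = 2.0000, f(x_3) = 0.909297, coefficient = 2
x_4 = 2.5000, f(x_4) = 0.598472, coefficient = 2
x_5 = 3.0000, f(x_5) = 0.141120, coefficient = 1

I ≈ (0.500000/2) × 7.314017 = 1.828504
Exact value: 1.867575
Error: 0.039071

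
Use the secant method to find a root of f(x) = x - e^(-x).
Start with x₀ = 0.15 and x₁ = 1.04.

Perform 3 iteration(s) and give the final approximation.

f(x) = x - e^(-x)
x₀ = 0.15, x₁ = 1.04

Secant formula: x_{n+1} = x_n - f(x_n)(x_n - x_{n-1})/(f(x_n) - f(x_{n-1}))

Iteration 1:
  f(0.150000) = -0.710708
  f(1.040000) = 0.686545
  x_2 = 1.040000 - 0.686545×(1.040000 - 0.150000)/(0.686545 - (-0.710708))
       = 0.602695
Iteration 2:
  f(1.040000) = 0.686545
  f(0.602695) = 0.055361
  x_3 = 0.602695 - 0.055361×(0.602695 - 1.040000)/(0.055361 - 0.686545)
       = 0.564340
Iteration 3:
  f(0.602695) = 0.055361
  f(0.564340) = -0.004396
  x_4 = 0.564340 - (-0.004396)×(0.564340 - 0.602695)/(-0.004396 - 0.055361)
       = 0.567161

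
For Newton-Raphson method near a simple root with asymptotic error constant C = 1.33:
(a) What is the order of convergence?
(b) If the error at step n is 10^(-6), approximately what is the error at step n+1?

(a) Newton-Raphson has quadratic (order 2) convergence near simple roots.
    This means |e_{n+1}| ≈ C|e_n|².

(b) With |e_n| = 10^(-6) and C = 1.33:
    |e_{n+1}| ≈ 1.33 × (10^(-6))² = 1.33 × 10^(-12)

(a) 2 (quadratic); (b) |e_{n+1}| ≈ 1.330e-12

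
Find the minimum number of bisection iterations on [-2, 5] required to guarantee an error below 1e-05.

We need (b-a)/2^n ≤ 1e-05
(5 - (-2))/2^n ≤ 1e-05
7/2^n ≤ 1e-05
2^n ≥ 700000
n ≥ log₂(700000) = 19.42
n ≥ 20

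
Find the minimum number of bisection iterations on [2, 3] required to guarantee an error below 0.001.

We need (b-a)/2^n ≤ 0.001
(3 - 2)/2^n ≤ 0.001
1/2^n ≤ 0.001
2^n ≥ 1000
n ≥ log₂(1000) = 9.97
n ≥ 10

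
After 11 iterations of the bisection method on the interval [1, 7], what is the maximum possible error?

Bisection error bound: |error| ≤ (b-a)/2^n
|error| ≤ (7 - 1)/2^11 = 6/2^11
|error| ≤ 0.0029296875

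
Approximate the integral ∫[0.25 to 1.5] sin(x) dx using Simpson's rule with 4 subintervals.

f(x) = sin(x)
a = 0.25, b = 1.5, n = 4
h = (b - a)/n = 0.312500

Simpson's rule: (h/3)[f(x₀) + 4f(x₁) + 2f(x₂) + ... + f(xₙ)]

x_0 = 0.2500, f(x_0) = 0.247404, coefficient = 1
x_1 = 0.5625, f(x_1) = 0.533303, coefficient = 4
x_2 = 0.8750, f(x_2) = 0.767544, coefficient = 2
x_3 = 1.1875, f(x_3) = 0.927437, coefficient = 4
x_4 = 1.5000, f(x_4) = 0.997495, coefficient = 1

I ≈ (0.312500/3) × 8.622944 = 0.898223
Exact value: 0.898175
Error: 0.000048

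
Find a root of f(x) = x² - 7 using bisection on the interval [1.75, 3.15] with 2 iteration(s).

f(x) = x² - 7
Initial interval: [1.75, 3.15]

Iteration 1:
  c_1 = (1.750000 + 3.150000)/2 = 2.450000
  f(c_1) = f(2.450000) = -0.997500
  f(a) × f(c) ≥ 0, new interval: [2.450000, 3.150000]
Iteration 2:
  c_2 = (2.450000 + 3.150000)/2 = 2.800000
  f(c_2) = f(2.800000) = 0.840000
  f(a) × f(c) < 0, new interval: [2.450000, 2.800000]

After 2 iteration(s), the approximation is c_2 = 2.800000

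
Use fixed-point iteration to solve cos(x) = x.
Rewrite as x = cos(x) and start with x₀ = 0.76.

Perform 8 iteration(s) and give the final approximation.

Equation: cos(x) = x
Fixed-point form: x = cos(x)
x₀ = 0.76

x_1 = g(0.760000) = 0.724836
x_2 = g(0.724836) = 0.748608
x_3 = g(0.748608) = 0.732637
x_4 = g(0.732637) = 0.743413
x_5 = g(0.743413) = 0.736163
x_6 = g(0.736163) = 0.741051
x_7 = g(0.741051) = 0.737760
x_8 = g(0.737760) = 0.739977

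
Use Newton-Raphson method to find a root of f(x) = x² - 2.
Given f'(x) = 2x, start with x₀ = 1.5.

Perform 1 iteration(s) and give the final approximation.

f(x) = x² - 2
f'(x) = 2x
x₀ = 1.5

Newton-Raphson formula: x_{n+1} = x_n - f(x_n)/f'(x_n)

Iteration 1:
  f(1.500000) = 0.250000
  f'(1.500000) = 3.000000
  x_1 = 1.500000 - 0.250000/3.000000 = 1.416667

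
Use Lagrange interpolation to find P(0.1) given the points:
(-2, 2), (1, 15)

Lagrange interpolation formula:
P(x) = Σ yᵢ × Lᵢ(x)
where Lᵢ(x) = Π_{j≠i} (x - xⱼ)/(xᵢ - xⱼ)

L_0(0.1) = (0.1 - 1)/(-2 - 1) = 0.300000
L_1(0.1) = (0.1 - (-2))/(1 - (-2)) = 0.700000

P(0.1) = 2×L_0(0.1) + 15×L_1(0.1)
P(0.1) = 11.100000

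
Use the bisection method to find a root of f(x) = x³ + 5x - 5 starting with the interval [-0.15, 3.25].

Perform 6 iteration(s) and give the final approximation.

f(x) = x³ + 5x - 5
Initial interval: [-0.15, 3.25]

Iteration 1:
  c_1 = (-0.150000 + 3.250000)/2 = 1.550000
  f(c_1) = f(1.550000) = 6.473875
  f(a) × f(c) < 0, new interval: [-0.150000, 1.550000]
Iteration 2:
  c_2 = (-0.150000 + 1.550000)/2 = 0.700000
  f(c_2) = f(0.700000) = -1.157000
  f(a) × f(c) ≥ 0, new interval: [0.700000, 1.550000]
Iteration 3:
  c_3 = (0.700000 + 1.550000)/2 = 1.125000
  f(c_3) = f(1.125000) = 2.048828
  f(a) × f(c) < 0, new interval: [0.700000, 1.125000]
Iteration 4:
  c_4 = (0.700000 + 1.125000)/2 = 0.912500
  f(c_4) = f(0.912500) = 0.322299
  f(a) × f(c) < 0, new interval: [0.700000, 0.912500]
Iteration 5:
  c_5 = (0.700000 + 0.912500)/2 = 0.806250
  f(c_5) = f(0.806250) = -0.444656
  f(a) × f(c) ≥ 0, new interval: [0.806250, 0.912500]
Iteration 6:
  c_6 = (0.806250 + 0.912500)/2 = 0.859375
  f(c_6) = f(0.859375) = -0.068455
  f(a) × f(c) ≥ 0, new interval: [0.859375, 0.912500]

After 6 iteration(s), the approximation is c_6 = 0.859375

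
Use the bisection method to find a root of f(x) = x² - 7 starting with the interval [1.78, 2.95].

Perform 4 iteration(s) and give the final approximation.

f(x) = x² - 7
Initial interval: [1.78, 2.95]

Iteration 1:
  c_1 = (1.780000 + 2.950000)/2 = 2.365000
  f(c_1) = f(2.365000) = -1.406775
  f(a) × f(c) ≥ 0, new interval: [2.365000, 2.950000]
Iteration 2:
  c_2 = (2.365000 + 2.950000)/2 = 2.657500
  f(c_2) = f(2.657500) = 0.062306
  f(a) × f(c) < 0, new interval: [2.365000, 2.657500]
Iteration 3:
  c_3 = (2.365000 + 2.657500)/2 = 2.511250
  f(c_3) = f(2.511250) = -0.693623
  f(a) × f(c) ≥ 0, new interval: [2.511250, 2.657500]
Iteration 4:
  c_4 = (2.511250 + 2.657500)/2 = 2.584375
  f(c_4) = f(2.584375) = -0.321006
  f(a) × f(c) ≥ 0, new interval: [2.584375, 2.657500]

After 4 iteration(s), the approximation is c_4 = 2.584375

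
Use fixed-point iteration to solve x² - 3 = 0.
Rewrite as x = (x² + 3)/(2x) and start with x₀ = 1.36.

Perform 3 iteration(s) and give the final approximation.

Equation: x² - 3 = 0
Fixed-point form: x = (x² + 3)/(2x)
x₀ = 1.36

x_1 = g(1.360000) = 1.782941
x_2 = g(1.782941) = 1.732777
x_3 = g(1.732777) = 1.732051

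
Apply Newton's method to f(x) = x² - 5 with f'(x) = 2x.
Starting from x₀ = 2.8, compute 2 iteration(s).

f(x) = x² - 5
f'(x) = 2x
x₀ = 2.8

Newton-Raphson formula: x_{n+1} = x_n - f(x_n)/f'(x_n)

Iteration 1:
  f(2.800000) = 2.840000
  f'(2.800000) = 5.600000
  x_1 = 2.800000 - 2.840000/5.600000 = 2.292857
Iteration 2:
  f(2.292857) = 0.257194
  f'(2.292857) = 4.585714
  x_2 = 2.292857 - 0.257194/4.585714 = 2.236771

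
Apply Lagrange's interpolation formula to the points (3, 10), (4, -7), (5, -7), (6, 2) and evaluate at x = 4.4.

Lagrange interpolation formula:
P(x) = Σ yᵢ × Lᵢ(x)
where Lᵢ(x) = Π_{j≠i} (x - xⱼ)/(xᵢ - xⱼ)

L_0(4.4) = (4.4 - 4)/(3 - 4) × (4.4 - 5)/(3 - 5) × (4.4 - 6)/(3 - 6) = -0.064000
L_1(4.4) = (4.4 - 3)/(4 - 3) × (4.4 - 5)/(4 - 5) × (4.4 - 6)/(4 - 6) = 0.672000
L_2(4.4) = (4.4 - 3)/(5 - 3) × (4.4 - 4)/(5 - 4) × (4.4 - 6)/(5 - 6) = 0.448000
L_3(4.4) = (4.4 - 3)/(6 - 3) × (4.4 - 4)/(6 - 4) × (4.4 - 5)/(6 - 5) = -0.056000

P(4.4) = 10×L_0(4.4) + (-7)×L_1(4.4) + (-7)×L_2(4.4) + 2×L_3(4.4)
P(4.4) = -8.592000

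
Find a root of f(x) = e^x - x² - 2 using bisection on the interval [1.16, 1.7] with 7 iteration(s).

f(x) = e^x - x² - 2
Initial interval: [1.16, 1.7]

Iteration 1:
  c_1 = (1.160000 + 1.700000)/2 = 1.430000
  f(c_1) = f(1.430000) = 0.133799
  f(a) × f(c) < 0, new interval: [1.160000, 1.430000]
Iteration 2:
  c_2 = (1.160000 + 1.430000)/2 = 1.295000
  f(c_2) = f(1.295000) = -0.026029
  f(a) × f(c) ≥ 0, new interval: [1.295000, 1.430000]
Iteration 3:
  c_3 = (1.295000 + 1.430000)/2 = 1.362500
  f(c_3) = f(1.362500) = 0.049540
  f(a) × f(c) < 0, new interval: [1.295000, 1.362500]
Iteration 4:
  c_4 = (1.295000 + 1.362500)/2 = 1.328750
  f(c_4) = f(1.328750) = 0.010743
  f(a) × f(c) < 0, new interval: [1.295000, 1.328750]
Iteration 5:
  c_5 = (1.295000 + 1.328750)/2 = 1.311875
  f(c_5) = f(1.311875) = -0.007887
  f(a) × f(c) ≥ 0, new interval: [1.311875, 1.328750]
Iteration 6:
  c_6 = (1.311875 + 1.328750)/2 = 1.320312
  f(c_6) = f(1.320312) = 0.001366
  f(a) × f(c) < 0, new interval: [1.311875, 1.320312]
Iteration 7:
  c_7 = (1.311875 + 1.320312)/2 = 1.316094
  f(c_7) = f(1.316094) = -0.003276
  f(a) × f(c) ≥ 0, new interval: [1.316094, 1.320312]

After 7 iteration(s), the approximation is c_7 = 1.316094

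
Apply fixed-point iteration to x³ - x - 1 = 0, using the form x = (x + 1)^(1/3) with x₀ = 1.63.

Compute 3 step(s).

Equation: x³ - x - 1 = 0
Fixed-point form: x = (x + 1)^(1/3)
x₀ = 1.63

x_1 = g(1.630000) = 1.380337
x_2 = g(1.380337) = 1.335200
x_3 = g(1.335200) = 1.326706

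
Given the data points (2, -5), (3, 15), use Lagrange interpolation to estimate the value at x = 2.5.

Lagrange interpolation formula:
P(x) = Σ yᵢ × Lᵢ(x)
where Lᵢ(x) = Π_{j≠i} (x - xⱼ)/(xᵢ - xⱼ)

L_0(2.5) = (2.5 - 3)/(2 - 3) = 0.500000
L_1(2.5) = (2.5 - 2)/(3 - 2) = 0.500000

P(2.5) = (-5)×L_0(2.5) + 15×L_1(2.5)
P(2.5) = 5.000000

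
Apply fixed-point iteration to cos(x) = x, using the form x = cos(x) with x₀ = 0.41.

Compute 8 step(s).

Equation: cos(x) = x
Fixed-point form: x = cos(x)
x₀ = 0.41

x_1 = g(0.410000) = 0.917121
x_2 = g(0.917121) = 0.608108
x_3 = g(0.608108) = 0.820730
x_4 = g(0.820730) = 0.681687
x_5 = g(0.681687) = 0.776511
x_6 = g(0.776511) = 0.713363
x_7 = g(0.713363) = 0.756165
x_8 = g(0.756165) = 0.727472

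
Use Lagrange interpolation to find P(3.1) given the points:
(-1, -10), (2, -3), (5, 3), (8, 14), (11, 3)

Lagrange interpolation formula:
P(x) = Σ yᵢ × Lᵢ(x)
where Lᵢ(x) = Π_{j≠i} (x - xⱼ)/(xᵢ - xⱼ)

L_0(3.1) = (3.1 - 2)/(-1 - 2) × (3.1 - 5)/(-1 - 5) × (3.1 - 8)/(-1 - 8) × (3.1 - 11)/(-1 - 11) = -0.041617
L_1(3.1) = (3.1 - (-1))/(2 - (-1)) × (3.1 - 5)/(2 - 5) × (3.1 - 8)/(2 - 8) × (3.1 - 11)/(2 - 11) = 0.620475
L_2(3.1) = (3.1 - (-1))/(5 - (-1)) × (3.1 - 2)/(5 - 2) × (3.1 - 8)/(5 - 8) × (3.1 - 11)/(5 - 11) = 0.538834
L_3(3.1) = (3.1 - (-1))/(8 - (-1)) × (3.1 - 2)/(8 - 2) × (3.1 - 5)/(8 - 5) × (3.1 - 11)/(8 - 11) = -0.139290
L_4(3.1) = (3.1 - (-1))/(11 - (-1)) × (3.1 - 2)/(11 - 2) × (3.1 - 5)/(11 - 5) × (3.1 - 8)/(11 - 8) = 0.021599

P(3.1) = (-10)×L_0(3.1) + (-3)×L_1(3.1) + 3×L_2(3.1) + 14×L_3(3.1) + 3×L_4(3.1)
P(3.1) = -1.714020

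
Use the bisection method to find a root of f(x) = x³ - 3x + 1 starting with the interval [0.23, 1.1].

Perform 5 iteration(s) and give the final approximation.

f(x) = x³ - 3x + 1
Initial interval: [0.23, 1.1]

Iteration 1:
  c_1 = (0.230000 + 1.100000)/2 = 0.665000
  f(c_1) = f(0.665000) = -0.700920
  f(a) × f(c) < 0, new interval: [0.230000, 0.665000]
Iteration 2:
  c_2 = (0.230000 + 0.665000)/2 = 0.447500
  f(c_2) = f(0.447500) = -0.252885
  f(a) × f(c) < 0, new interval: [0.230000, 0.447500]
Iteration 3:
  c_3 = (0.230000 + 0.447500)/2 = 0.338750
  f(c_3) = f(0.338750) = 0.022622
  f(a) × f(c) ≥ 0, new interval: [0.338750, 0.447500]
Iteration 4:
  c_4 = (0.338750 + 0.447500)/2 = 0.393125
  f(c_4) = f(0.393125) = -0.118619
  f(a) × f(c) < 0, new interval: [0.338750, 0.393125]
Iteration 5:
  c_5 = (0.338750 + 0.393125)/2 = 0.365938
  f(c_5) = f(0.365938) = -0.048810
  f(a) × f(c) < 0, new interval: [0.338750, 0.365938]

After 5 iteration(s), the approximation is c_5 = 0.365938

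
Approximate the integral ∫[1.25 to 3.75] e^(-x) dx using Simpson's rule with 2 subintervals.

f(x) = e^(-x)
a = 1.25, b = 3.75, n = 2
h = (b - a)/n = 1.250000

Simpson's rule: (h/3)[f(x₀) + 4f(x₁) + 2f(x₂) + ... + f(xₙ)]

x_0 = 1.2500, f(x_0) = 0.286505, coefficient = 1
x_1 = 2.5000, f(x_1) = 0.082085, coefficient = 4
x_2 = 3.7500, f(x_2) = 0.023518, coefficient = 1

I ≈ (1.250000/3) × 0.638363 = 0.265984
Exact value: 0.262987
Error: 0.002997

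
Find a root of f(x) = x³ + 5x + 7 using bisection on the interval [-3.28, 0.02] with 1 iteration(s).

f(x) = x³ + 5x + 7
Initial interval: [-3.28, 0.02]

Iteration 1:
  c_1 = (-3.280000 + 0.020000)/2 = -1.630000
  f(c_1) = f(-1.630000) = -5.480747
  f(a) × f(c) ≥ 0, new interval: [-1.630000, 0.020000]

After 1 iteration(s), the approximation is c_1 = -1.630000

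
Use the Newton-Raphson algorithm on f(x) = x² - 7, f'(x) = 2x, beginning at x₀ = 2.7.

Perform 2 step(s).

f(x) = x² - 7
f'(x) = 2x
x₀ = 2.7

Newton-Raphson formula: x_{n+1} = x_n - f(x_n)/f'(x_n)

Iteration 1:
  f(2.700000) = 0.290000
  f'(2.700000) = 5.400000
  x_1 = 2.700000 - 0.290000/5.400000 = 2.646296
Iteration 2:
  f(2.646296) = 0.002884
  f'(2.646296) = 5.292593
  x_2 = 2.646296 - 0.002884/5.292593 = 2.645751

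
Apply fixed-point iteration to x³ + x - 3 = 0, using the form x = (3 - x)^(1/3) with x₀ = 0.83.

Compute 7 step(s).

Equation: x³ + x - 3 = 0
Fixed-point form: x = (3 - x)^(1/3)
x₀ = 0.83

x_1 = g(0.830000) = 1.294653
x_2 = g(1.294653) = 1.194733
x_3 = g(1.194733) = 1.217626
x_4 = g(1.217626) = 1.212457
x_5 = g(1.212457) = 1.213628
x_6 = g(1.213628) = 1.213363
x_7 = g(1.213363) = 1.213423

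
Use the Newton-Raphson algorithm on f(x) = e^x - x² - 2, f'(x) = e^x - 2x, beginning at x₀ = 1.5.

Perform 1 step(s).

f(x) = e^x - x² - 2
f'(x) = e^x - 2x
x₀ = 1.5

Newton-Raphson formula: x_{n+1} = x_n - f(x_n)/f'(x_n)

Iteration 1:
  f(1.500000) = 0.231689
  f'(1.500000) = 1.481689
  x_1 = 1.500000 - 0.231689/1.481689 = 1.343632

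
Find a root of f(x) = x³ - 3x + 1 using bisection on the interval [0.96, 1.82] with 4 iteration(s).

f(x) = x³ - 3x + 1
Initial interval: [0.96, 1.82]

Iteration 1:
  c_1 = (0.960000 + 1.820000)/2 = 1.390000
  f(c_1) = f(1.390000) = -0.484381
  f(a) × f(c) ≥ 0, new interval: [1.390000, 1.820000]
Iteration 2:
  c_2 = (1.390000 + 1.820000)/2 = 1.605000
  f(c_2) = f(1.605000) = 0.319520
  f(a) × f(c) < 0, new interval: [1.390000, 1.605000]
Iteration 3:
  c_3 = (1.390000 + 1.605000)/2 = 1.497500
  f(c_3) = f(1.497500) = -0.134347
  f(a) × f(c) ≥ 0, new interval: [1.497500, 1.605000]
Iteration 4:
  c_4 = (1.497500 + 1.605000)/2 = 1.551250
  f(c_4) = f(1.551250) = 0.079142
  f(a) × f(c) < 0, new interval: [1.497500, 1.551250]

After 4 iteration(s), the approximation is c_4 = 1.551250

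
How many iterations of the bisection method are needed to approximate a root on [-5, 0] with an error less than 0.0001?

We need (b-a)/2^n ≤ 0.0001
(0 - (-5))/2^n ≤ 0.0001
5/2^n ≤ 0.0001
2^n ≥ 50000
n ≥ log₂(50000) = 15.61
n ≥ 16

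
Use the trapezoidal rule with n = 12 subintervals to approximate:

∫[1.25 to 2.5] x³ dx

f(x) = x³
a = 1.25, b = 2.5, n = 12
h = (b - a)/n = 0.104167

Trapezoidal rule: (h/2)[f(x₀) + 2f(x₁) + 2f(x₂) + ... + f(xₙ)]

x_0 = 1.2500, f(x_0) = 1.953125, coefficient = 1
x_1 = 1.3542, f(x_1) = 2.483227, coefficient = 2
x_2 = 1.4583, f(x_2) = 3.101490, coefficient = 2
x_3 = 1.5625, f(x_3) = 3.814697, coefficient = 2
x_4 = 1.6667, f(x_4) = 4.629630, coefficient = 2
x_5 = 1.7708, f(x_5) = 5.553069, coefficient = 2
x_6 = 1.8750, f(x_6) = 6.591797, coefficient = 2
x_7 = 1.9792, f(x_7) = 7.752595, coefficient = 2
x_8 = 2.0833, f(x_8) = 9.042245, coefficient = 2
x_9 = 2.1875, f(x_9) = 10.467529, coefficient = 2
x_10 = 2.2917, f(x_10) = 12.035229, coefficient = 2
x_11 = 2.3958, f(x_11) = 13.752125, coefficient = 2
x_12 = 2.5000, f(x_12) = 15.625000, coefficient = 1

I ≈ (0.104167/2) × 176.025391 = 9.167989
Exact value: 9.155273
Error: 0.012716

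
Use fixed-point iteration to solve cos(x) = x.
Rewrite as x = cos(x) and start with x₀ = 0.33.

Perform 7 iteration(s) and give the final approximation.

Equation: cos(x) = x
Fixed-point form: x = cos(x)
x₀ = 0.33

x_1 = g(0.330000) = 0.946042
x_2 = g(0.946042) = 0.584898
x_3 = g(0.584898) = 0.833769
x_4 = g(0.833769) = 0.672090
x_5 = g(0.672090) = 0.782522
x_6 = g(0.782522) = 0.709138
x_7 = g(0.709138) = 0.758924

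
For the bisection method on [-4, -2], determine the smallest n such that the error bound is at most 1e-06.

We need (b-a)/2^n ≤ 1e-06
(-2 - (-4))/2^n ≤ 1e-06
2/2^n ≤ 1e-06
2^n ≥ 2000000
n ≥ log₂(2000000) = 20.93
n ≥ 21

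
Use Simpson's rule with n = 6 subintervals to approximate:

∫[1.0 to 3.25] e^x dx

f(x) = e^x
a = 1.0, b = 3.25, n = 6
h = (b - a)/n = 0.375000

Simpson's rule: (h/3)[f(x₀) + 4f(x₁) + 2f(x₂) + ... + f(xₙ)]

x_0 = 1.0000, f(x_0) = 2.718282, coefficient = 1
x_1 = 1.3750, f(x_1) = 3.955077, coefficient = 4
x_2 = 1.7500, f(x_2) = 5.754603, coefficient = 2
x_3 = 2.1250, f(x_3) = 8.372897, coefficient = 4
x_4 = 2.5000, f(x_4) = 12.182494, coefficient = 2
x_5 = 2.8750, f(x_5) = 17.725424, coefficient = 4
x_6 = 3.2500, f(x_6) = 25.790340, coefficient = 1

I ≈ (0.375000/3) × 184.596408 = 23.074551
Exact value: 23.072058
Error: 0.002493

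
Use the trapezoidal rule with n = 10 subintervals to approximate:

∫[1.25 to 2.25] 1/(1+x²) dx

f(x) = 1/(1+x²)
a = 1.25, b = 2.25, n = 10
h = (b - a)/n = 0.100000

Trapezoidal rule: (h/2)[f(x₀) + 2f(x₁) + 2f(x₂) + ... + f(xₙ)]

x_0 = 1.2500, f(x_0) = 0.390244, coefficient = 1
x_1 = 1.3500, f(x_1) = 0.354296, coefficient = 2
x_2 = 1.4500, f(x_2) = 0.322321, coefficient = 2
x_3 = 1.5500, f(x_3) = 0.293902, coefficient = 2
x_4 = 1.6500, f(x_4) = 0.268637, coefficient = 2
x_5 = 1.7500, f(x_5) = 0.246154, coefficient = 2
x_6 = 1.8500, f(x_6) = 0.226116, coefficient = 2
x_7 = 1.9500, f(x_7) = 0.208225, coefficient = 2
x_8 = 2.0500, f(x_8) = 0.192215, coefficient = 2
x_9 = 2.1500, f(x_9) = 0.177857, coefficient = 2
x_10 = 2.2500, f(x_10) = 0.164948, coefficient = 1

I ≈ (0.100000/2) × 5.134636 = 0.256732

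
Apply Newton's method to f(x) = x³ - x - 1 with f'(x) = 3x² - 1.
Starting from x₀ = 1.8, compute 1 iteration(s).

f(x) = x³ - x - 1
f'(x) = 3x² - 1
x₀ = 1.8

Newton-Raphson formula: x_{n+1} = x_n - f(x_n)/f'(x_n)

Iteration 1:
  f(1.800000) = 3.032000
  f'(1.800000) = 8.720000
  x_1 = 1.800000 - 3.032000/8.720000 = 1.452294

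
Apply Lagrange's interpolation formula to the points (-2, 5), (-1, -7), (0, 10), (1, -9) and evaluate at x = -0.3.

Lagrange interpolation formula:
P(x) = Σ yᵢ × Lᵢ(x)
where Lᵢ(x) = Π_{j≠i} (x - xⱼ)/(xᵢ - xⱼ)

L_0(-0.3) = (-0.3 - (-1))/(-2 - (-1)) × (-0.3 - 0)/(-2 - 0) × (-0.3 - 1)/(-2 - 1) = -0.045500
L_1(-0.3) = (-0.3 - (-2))/(-1 - (-2)) × (-0.3 - 0)/(-1 - 0) × (-0.3 - 1)/(-1 - 1) = 0.331500
L_2(-0.3) = (-0.3 - (-2))/(0 - (-2)) × (-0.3 - (-1))/(0 - (-1)) × (-0.3 - 1)/(0 - 1) = 0.773500
L_3(-0.3) = (-0.3 - (-2))/(1 - (-2)) × (-0.3 - (-1))/(1 - (-1)) × (-0.3 - 0)/(1 - 0) = -0.059500

P(-0.3) = 5×L_0(-0.3) + (-7)×L_1(-0.3) + 10×L_2(-0.3) + (-9)×L_3(-0.3)
P(-0.3) = 5.722500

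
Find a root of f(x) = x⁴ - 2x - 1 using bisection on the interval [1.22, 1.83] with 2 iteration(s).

f(x) = x⁴ - 2x - 1
Initial interval: [1.22, 1.83]

Iteration 1:
  c_1 = (1.220000 + 1.830000)/2 = 1.525000
  f(c_1) = f(1.525000) = 1.358532
  f(a) × f(c) < 0, new interval: [1.220000, 1.525000]
Iteration 2:
  c_2 = (1.220000 + 1.525000)/2 = 1.372500
  f(c_2) = f(1.372500) = -0.196462
  f(a) × f(c) ≥ 0, new interval: [1.372500, 1.525000]

After 2 iteration(s), the approximation is c_2 = 1.372500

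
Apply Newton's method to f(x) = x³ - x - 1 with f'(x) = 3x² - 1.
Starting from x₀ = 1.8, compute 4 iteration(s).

f(x) = x³ - x - 1
f'(x) = 3x² - 1
x₀ = 1.8

Newton-Raphson formula: x_{n+1} = x_n - f(x_n)/f'(x_n)

Iteration 1:
  f(1.800000) = 3.032000
  f'(1.800000) = 8.720000
  x_1 = 1.800000 - 3.032000/8.720000 = 1.452294
Iteration 2:
  f(1.452294) = 0.610821
  f'(1.452294) = 5.327470
  x_2 = 1.452294 - 0.610821/5.327470 = 1.337639
Iteration 3:
  f(1.337639) = 0.055767
  f'(1.337639) = 4.367831
  x_3 = 1.337639 - 0.055767/4.367831 = 1.324871
Iteration 4:
  f(1.324871) = 0.000652
  f'(1.324871) = 4.265848
  x_4 = 1.324871 - 0.000652/4.265848 = 1.324718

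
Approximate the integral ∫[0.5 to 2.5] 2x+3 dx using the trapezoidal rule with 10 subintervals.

f(x) = 2x+3
a = 0.5, b = 2.5, n = 10
h = (b - a)/n = 0.200000

Trapezoidal rule: (h/2)[f(x₀) + 2f(x₁) + 2f(x₂) + ... + f(xₙ)]

x_0 = 0.5000, f(x_0) = 4.000000, coefficient = 1
x_1 = 0.7000, f(x_1) = 4.400000, coefficient = 2
x_2 = 0.9000, f(x_2) = 4.800000, coefficient = 2
x_3 = 1.1000, f(x_3) = 5.200000, coefficient = 2
x_4 = 1.3000, f(x_4) = 5.600000, coefficient = 2
x_5 = 1.5000, f(x_5) = 6.000000, coefficient = 2
x_6 = 1.7000, f(x_6) = 6.400000, coefficient = 2
x_7 = 1.9000, f(x_7) = 6.800000, coefficient = 2
x_8 = 2.1000, f(x_8) = 7.200000, coefficient = 2
x_9 = 2.3000, f(x_9) = 7.600000, coefficient = 2
x_10 = 2.5000, f(x_10) = 8.000000, coefficient = 1

I ≈ (0.200000/2) × 120.000000 = 12.000000
Exact value: 12.000000
Error: 0.000000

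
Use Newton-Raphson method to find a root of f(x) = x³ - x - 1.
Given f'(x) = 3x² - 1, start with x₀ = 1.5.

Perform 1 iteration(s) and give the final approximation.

f(x) = x³ - x - 1
f'(x) = 3x² - 1
x₀ = 1.5

Newton-Raphson formula: x_{n+1} = x_n - f(x_n)/f'(x_n)

Iteration 1:
  f(1.500000) = 0.875000
  f'(1.500000) = 5.750000
  x_1 = 1.500000 - 0.875000/5.750000 = 1.347826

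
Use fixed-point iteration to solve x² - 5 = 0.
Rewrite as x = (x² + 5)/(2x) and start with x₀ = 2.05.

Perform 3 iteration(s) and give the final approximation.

Equation: x² - 5 = 0
Fixed-point form: x = (x² + 5)/(2x)
x₀ = 2.05

x_1 = g(2.050000) = 2.244512
x_2 = g(2.244512) = 2.236084
x_3 = g(2.236084) = 2.236068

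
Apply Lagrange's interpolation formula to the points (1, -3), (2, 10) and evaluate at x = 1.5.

Lagrange interpolation formula:
P(x) = Σ yᵢ × Lᵢ(x)
where Lᵢ(x) = Π_{j≠i} (x - xⱼ)/(xᵢ - xⱼ)

L_0(1.5) = (1.5 - 2)/(1 - 2) = 0.500000
L_1(1.5) = (1.5 - 1)/(2 - 1) = 0.500000

P(1.5) = (-3)×L_0(1.5) + 10×L_1(1.5)
P(1.5) = 3.500000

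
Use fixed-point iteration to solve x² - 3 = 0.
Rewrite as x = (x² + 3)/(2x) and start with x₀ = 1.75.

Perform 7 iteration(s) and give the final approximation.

Equation: x² - 3 = 0
Fixed-point form: x = (x² + 3)/(2x)
x₀ = 1.75

x_1 = g(1.750000) = 1.732143
x_2 = g(1.732143) = 1.732051
x_3 = g(1.732051) = 1.732051
x_4 = g(1.732051) = 1.732051
x_5 = g(1.732051) = 1.732051
x_6 = g(1.732051) = 1.732051
x_7 = g(1.732051) = 1.732051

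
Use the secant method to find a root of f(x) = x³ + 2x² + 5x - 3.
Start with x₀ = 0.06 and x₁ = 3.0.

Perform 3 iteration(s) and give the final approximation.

f(x) = x³ + 2x² + 5x - 3
x₀ = 0.06, x₁ = 3.0

Secant formula: x_{n+1} = x_n - f(x_n)(x_n - x_{n-1})/(f(x_n) - f(x_{n-1}))

Iteration 1:
  f(0.060000) = -2.692584
  f(3.000000) = 57.000000
  x_2 = 3.000000 - 57.000000×(3.000000 - 0.060000)/(57.000000 - (-2.692584))
       = 0.192616
Iteration 2:
  f(3.000000) = 57.000000
  f(0.192616) = -1.955571
  x_3 = 0.192616 - (-1.955571)×(0.192616 - 3.000000)/(-1.955571 - 57.000000)
       = 0.285738
Iteration 3:
  f(0.192616) = -1.955571
  f(0.285738) = -1.384690
  x_4 = 0.285738 - (-1.384690)×(0.285738 - 0.192616)/(-1.384690 - (-1.955571))
       = 0.511607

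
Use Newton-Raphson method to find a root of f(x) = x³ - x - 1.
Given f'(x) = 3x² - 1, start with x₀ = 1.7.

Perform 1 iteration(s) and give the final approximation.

f(x) = x³ - x - 1
f'(x) = 3x² - 1
x₀ = 1.7

Newton-Raphson formula: x_{n+1} = x_n - f(x_n)/f'(x_n)

Iteration 1:
  f(1.700000) = 2.213000
  f'(1.700000) = 7.670000
  x_1 = 1.700000 - 2.213000/7.670000 = 1.411473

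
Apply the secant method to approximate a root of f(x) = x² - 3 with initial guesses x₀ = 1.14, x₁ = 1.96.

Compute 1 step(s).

f(x) = x² - 3
x₀ = 1.14, x₁ = 1.96

Secant formula: x_{n+1} = x_n - f(x_n)(x_n - x_{n-1})/(f(x_n) - f(x_{n-1}))

Iteration 1:
  f(1.140000) = -1.700400
  f(1.960000) = 0.841600
  x_2 = 1.960000 - 0.841600×(1.960000 - 1.140000)/(0.841600 - (-1.700400))
       = 1.688516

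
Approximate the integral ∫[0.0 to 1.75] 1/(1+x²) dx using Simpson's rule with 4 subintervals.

f(x) = 1/(1+x²)
a = 0.0, b = 1.75, n = 4
h = (b - a)/n = 0.437500

Simpson's rule: (h/3)[f(x₀) + 4f(x₁) + 2f(x₂) + ... + f(xₙ)]

x_0 = 0.0000, f(x_0) = 1.000000, coefficient = 1
x_1 = 0.4375, f(x_1) = 0.839344, coefficient = 4
x_2 = 0.8750, f(x_2) = 0.566372, coefficient = 2
x_3 = 1.3125, f(x_3) = 0.367288, coefficient = 4
x_4 = 1.7500, f(x_4) = 0.246154, coefficient = 1

I ≈ (0.437500/3) × 7.205428 = 1.050792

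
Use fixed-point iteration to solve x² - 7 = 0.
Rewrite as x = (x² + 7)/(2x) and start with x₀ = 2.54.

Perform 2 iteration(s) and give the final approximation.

Equation: x² - 7 = 0
Fixed-point form: x = (x² + 7)/(2x)
x₀ = 2.54

x_1 = g(2.540000) = 2.647953
x_2 = g(2.647953) = 2.645752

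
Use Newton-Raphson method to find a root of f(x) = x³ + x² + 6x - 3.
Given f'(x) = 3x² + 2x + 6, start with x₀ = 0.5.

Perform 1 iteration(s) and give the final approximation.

f(x) = x³ + x² + 6x - 3
f'(x) = 3x² + 2x + 6
x₀ = 0.5

Newton-Raphson formula: x_{n+1} = x_n - f(x_n)/f'(x_n)

Iteration 1:
  f(0.500000) = 0.375000
  f'(0.500000) = 7.750000
  x_1 = 0.500000 - 0.375000/7.750000 = 0.451613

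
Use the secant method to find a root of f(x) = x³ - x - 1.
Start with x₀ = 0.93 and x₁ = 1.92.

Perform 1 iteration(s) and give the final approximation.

f(x) = x³ - x - 1
x₀ = 0.93, x₁ = 1.92

Secant formula: x_{n+1} = x_n - f(x_n)(x_n - x_{n-1})/(f(x_n) - f(x_{n-1}))

Iteration 1:
  f(0.930000) = -1.125643
  f(1.920000) = 4.157888
  x_2 = 1.920000 - 4.157888×(1.920000 - 0.930000)/(4.157888 - (-1.125643))
       = 1.140917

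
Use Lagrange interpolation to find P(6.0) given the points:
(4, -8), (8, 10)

Lagrange interpolation formula:
P(x) = Σ yᵢ × Lᵢ(x)
where Lᵢ(x) = Π_{j≠i} (x - xⱼ)/(xᵢ - xⱼ)

L_0(6.0) = (6.0 - 8)/(4 - 8) = 0.500000
L_1(6.0) = (6.0 - 4)/(8 - 4) = 0.500000

P(6.0) = (-8)×L_0(6.0) + 10×L_1(6.0)
P(6.0) = 1.000000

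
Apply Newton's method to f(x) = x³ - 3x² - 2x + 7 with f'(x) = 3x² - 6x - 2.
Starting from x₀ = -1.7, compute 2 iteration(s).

f(x) = x³ - 3x² - 2x + 7
f'(x) = 3x² - 6x - 2
x₀ = -1.7

Newton-Raphson formula: x_{n+1} = x_n - f(x_n)/f'(x_n)

Iteration 1:
  f(-1.700000) = -3.183000
  f'(-1.700000) = 16.870000
  x_1 = -1.700000 - (-3.183000)/16.870000 = -1.511322
Iteration 2:
  f(-1.511322) = -0.281639
  f'(-1.511322) = 13.920213
  x_2 = -1.511322 - (-0.281639)/13.920213 = -1.491090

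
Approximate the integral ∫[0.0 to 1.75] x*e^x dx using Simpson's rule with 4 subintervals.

f(x) = x*e^x
a = 0.0, b = 1.75, n = 4
h = (b - a)/n = 0.437500

Simpson's rule: (h/3)[f(x₀) + 4f(x₁) + 2f(x₂) + ... + f(xₙ)]

x_0 = 0.0000, f(x_0) = 0.000000, coefficient = 1
x_1 = 0.4375, f(x_1) = 0.677613, coefficient = 4
x_2 = 0.8750, f(x_2) = 2.099016, coefficient = 2
x_3 = 1.3125, f(x_3) = 4.876529, coefficient = 4
x_4 = 1.7500, f(x_4) = 10.070555, coefficient = 1

I ≈ (0.437500/3) × 36.485156 = 5.320752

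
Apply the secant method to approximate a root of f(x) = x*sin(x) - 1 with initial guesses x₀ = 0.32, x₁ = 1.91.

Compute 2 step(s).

f(x) = x*sin(x) - 1
x₀ = 0.32, x₁ = 1.91

Secant formula: x_{n+1} = x_n - f(x_n)(x_n - x_{n-1})/(f(x_n) - f(x_{n-1}))

Iteration 1:
  f(0.320000) = -0.899339
  f(1.910000) = 0.801168
  x_2 = 1.910000 - 0.801168×(1.910000 - 0.320000)/(0.801168 - (-0.899339))
       = 1.160896
Iteration 2:
  f(1.910000) = 0.801168
  f(1.160896) = 0.064727
  x_3 = 1.160896 - 0.064727×(1.160896 - 1.910000)/(0.064727 - 0.801168)
       = 1.095055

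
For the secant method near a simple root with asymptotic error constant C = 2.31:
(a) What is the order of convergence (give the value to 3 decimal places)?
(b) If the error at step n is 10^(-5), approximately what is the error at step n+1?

(a) Secant method has superlinear convergence with order φ = (1+√5)/2 ≈ 1.618.
    This means |e_{n+1}| ≈ C|e_n|^1.618.

(b) With |e_n| = 10^(-5) and C = 2.31:
    |e_{n+1}| ≈ 2.31 × (10^(-5))^1.618 = 2.31 × 10^(-8.09)

(a) ≈ 1.618 (golden ratio); (b) |e_{n+1}| ≈ 1.877e-08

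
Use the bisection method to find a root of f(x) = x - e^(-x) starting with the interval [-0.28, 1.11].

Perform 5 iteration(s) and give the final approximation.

f(x) = x - e^(-x)
Initial interval: [-0.28, 1.11]

Iteration 1:
  c_1 = (-0.280000 + 1.110000)/2 = 0.415000
  f(c_1) = f(0.415000) = -0.245340
  f(a) × f(c) ≥ 0, new interval: [0.415000, 1.110000]
Iteration 2:
  c_2 = (0.415000 + 1.110000)/2 = 0.762500
  f(c_2) = f(0.762500) = 0.296001
  f(a) × f(c) < 0, new interval: [0.415000, 0.762500]
Iteration 3:
  c_3 = (0.415000 + 0.762500)/2 = 0.588750
  f(c_3) = f(0.588750) = 0.033729
  f(a) × f(c) < 0, new interval: [0.415000, 0.588750]
Iteration 4:
  c_4 = (0.415000 + 0.588750)/2 = 0.501875
  f(c_4) = f(0.501875) = -0.103519
  f(a) × f(c) ≥ 0, new interval: [0.501875, 0.588750]
Iteration 5:
  c_5 = (0.501875 + 0.588750)/2 = 0.545313
  f(c_5) = f(0.545313) = -0.034348
  f(a) × f(c) ≥ 0, new interval: [0.545313, 0.588750]

After 5 iteration(s), the approximation is c_5 = 0.545313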